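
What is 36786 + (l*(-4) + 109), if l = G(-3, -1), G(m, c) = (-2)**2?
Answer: 36879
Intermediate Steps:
G(m, c) = 4
l = 4
36786 + (l*(-4) + 109) = 36786 + (4*(-4) + 109) = 36786 + (-16 + 109) = 36786 + 93 = 36879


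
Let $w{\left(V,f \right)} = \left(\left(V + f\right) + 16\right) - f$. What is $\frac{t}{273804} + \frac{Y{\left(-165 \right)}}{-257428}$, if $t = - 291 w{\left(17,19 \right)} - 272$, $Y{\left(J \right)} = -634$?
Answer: $- \frac{592127441}{17621204028} \approx -0.033603$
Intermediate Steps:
$w{\left(V,f \right)} = 16 + V$ ($w{\left(V,f \right)} = \left(16 + V + f\right) - f = 16 + V$)
$t = -9875$ ($t = - 291 \left(16 + 17\right) - 272 = \left(-291\right) 33 - 272 = -9603 - 272 = -9875$)
$\frac{t}{273804} + \frac{Y{\left(-165 \right)}}{-257428} = - \frac{9875}{273804} - \frac{634}{-257428} = \left(-9875\right) \frac{1}{273804} - - \frac{317}{128714} = - \frac{9875}{273804} + \frac{317}{128714} = - \frac{592127441}{17621204028}$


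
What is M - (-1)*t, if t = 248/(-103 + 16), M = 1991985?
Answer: 173302447/87 ≈ 1.9920e+6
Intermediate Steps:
t = -248/87 (t = 248/(-87) = 248*(-1/87) = -248/87 ≈ -2.8506)
M - (-1)*t = 1991985 - (-1)*(-248)/87 = 1991985 - 1*248/87 = 1991985 - 248/87 = 173302447/87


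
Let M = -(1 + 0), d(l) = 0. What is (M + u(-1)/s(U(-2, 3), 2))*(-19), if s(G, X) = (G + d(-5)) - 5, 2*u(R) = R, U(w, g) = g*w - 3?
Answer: 513/28 ≈ 18.321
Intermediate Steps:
U(w, g) = -3 + g*w
M = -1 (M = -1*1 = -1)
u(R) = R/2
s(G, X) = -5 + G (s(G, X) = (G + 0) - 5 = G - 5 = -5 + G)
(M + u(-1)/s(U(-2, 3), 2))*(-19) = (-1 + ((½)*(-1))/(-5 + (-3 + 3*(-2))))*(-19) = (-1 - 1/(2*(-5 + (-3 - 6))))*(-19) = (-1 - 1/(2*(-5 - 9)))*(-19) = (-1 - ½/(-14))*(-19) = (-1 - ½*(-1/14))*(-19) = (-1 + 1/28)*(-19) = -27/28*(-19) = 513/28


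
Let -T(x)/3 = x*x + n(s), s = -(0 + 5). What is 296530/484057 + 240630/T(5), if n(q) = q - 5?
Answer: -7764352804/1452171 ≈ -5346.7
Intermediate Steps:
s = -5 (s = -1*5 = -5)
n(q) = -5 + q
T(x) = 30 - 3*x**2 (T(x) = -3*(x*x + (-5 - 5)) = -3*(x**2 - 10) = -3*(-10 + x**2) = 30 - 3*x**2)
296530/484057 + 240630/T(5) = 296530/484057 + 240630/(30 - 3*5**2) = 296530*(1/484057) + 240630/(30 - 3*25) = 296530/484057 + 240630/(30 - 75) = 296530/484057 + 240630/(-45) = 296530/484057 + 240630*(-1/45) = 296530/484057 - 16042/3 = -7764352804/1452171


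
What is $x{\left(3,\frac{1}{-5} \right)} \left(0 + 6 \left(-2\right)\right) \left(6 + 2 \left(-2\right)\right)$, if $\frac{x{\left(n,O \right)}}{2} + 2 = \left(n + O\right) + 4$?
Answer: $- \frac{1152}{5} \approx -230.4$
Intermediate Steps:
$x{\left(n,O \right)} = 4 + 2 O + 2 n$ ($x{\left(n,O \right)} = -4 + 2 \left(\left(n + O\right) + 4\right) = -4 + 2 \left(\left(O + n\right) + 4\right) = -4 + 2 \left(4 + O + n\right) = -4 + \left(8 + 2 O + 2 n\right) = 4 + 2 O + 2 n$)
$x{\left(3,\frac{1}{-5} \right)} \left(0 + 6 \left(-2\right)\right) \left(6 + 2 \left(-2\right)\right) = \left(4 + \frac{2}{-5} + 2 \cdot 3\right) \left(0 + 6 \left(-2\right)\right) \left(6 + 2 \left(-2\right)\right) = \left(4 + 2 \left(- \frac{1}{5}\right) + 6\right) \left(0 - 12\right) \left(6 - 4\right) = \left(4 - \frac{2}{5} + 6\right) \left(-12\right) 2 = \frac{48}{5} \left(-12\right) 2 = \left(- \frac{576}{5}\right) 2 = - \frac{1152}{5}$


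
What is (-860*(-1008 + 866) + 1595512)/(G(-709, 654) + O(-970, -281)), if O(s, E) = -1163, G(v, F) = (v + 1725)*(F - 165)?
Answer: 1717632/495661 ≈ 3.4653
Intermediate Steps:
G(v, F) = (-165 + F)*(1725 + v) (G(v, F) = (1725 + v)*(-165 + F) = (-165 + F)*(1725 + v))
(-860*(-1008 + 866) + 1595512)/(G(-709, 654) + O(-970, -281)) = (-860*(-1008 + 866) + 1595512)/((-284625 - 165*(-709) + 1725*654 + 654*(-709)) - 1163) = (-860*(-142) + 1595512)/((-284625 + 116985 + 1128150 - 463686) - 1163) = (122120 + 1595512)/(496824 - 1163) = 1717632/495661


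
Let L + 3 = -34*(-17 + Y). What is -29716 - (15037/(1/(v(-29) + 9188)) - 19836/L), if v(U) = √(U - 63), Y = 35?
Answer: -28328889372/205 - 30074*I*√23 ≈ -1.3819e+8 - 1.4423e+5*I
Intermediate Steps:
v(U) = √(-63 + U)
L = -615 (L = -3 - 34*(-17 + 35) = -3 - 34*18 = -3 - 612 = -615)
-29716 - (15037/(1/(v(-29) + 9188)) - 19836/L) = -29716 - (15037/(1/(√(-63 - 29) + 9188)) - 19836/(-615)) = -29716 - (15037/(1/(√(-92) + 9188)) - 19836*(-1/615)) = -29716 - (15037/(1/(2*I*√23 + 9188)) + 6612/205) = -29716 - (15037/(1/(9188 + 2*I*√23)) + 6612/205) = -29716 - (15037*(9188 + 2*I*√23) + 6612/205) = -29716 - ((138159956 + 30074*I*√23) + 6612/205) = -29716 - (28322797592/205 + 30074*I*√23) = -29716 + (-28322797592/205 - 30074*I*√23) = -28328889372/205 - 30074*I*√23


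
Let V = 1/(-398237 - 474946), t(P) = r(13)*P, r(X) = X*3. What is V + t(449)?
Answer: 15290307512/873183 ≈ 17511.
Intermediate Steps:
r(X) = 3*X
t(P) = 39*P (t(P) = (3*13)*P = 39*P)
V = -1/873183 (V = 1/(-873183) = -1/873183 ≈ -1.1452e-6)
V + t(449) = -1/873183 + 39*449 = -1/873183 + 17511 = 15290307512/873183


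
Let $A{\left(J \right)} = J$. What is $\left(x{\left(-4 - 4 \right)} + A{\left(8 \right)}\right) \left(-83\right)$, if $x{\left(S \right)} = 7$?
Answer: $-1245$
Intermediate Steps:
$\left(x{\left(-4 - 4 \right)} + A{\left(8 \right)}\right) \left(-83\right) = \left(7 + 8\right) \left(-83\right) = 15 \left(-83\right) = -1245$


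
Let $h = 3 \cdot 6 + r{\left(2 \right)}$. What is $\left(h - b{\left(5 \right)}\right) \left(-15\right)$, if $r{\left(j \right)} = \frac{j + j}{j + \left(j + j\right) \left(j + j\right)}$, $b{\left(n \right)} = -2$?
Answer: $- \frac{910}{3} \approx -303.33$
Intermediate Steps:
$r{\left(j \right)} = \frac{2 j}{j + 4 j^{2}}$ ($r{\left(j \right)} = \frac{2 j}{j + 2 j 2 j} = \frac{2 j}{j + 4 j^{2}}$)
$h = \frac{164}{9}$ ($h = 3 \cdot 6 + \frac{2}{1 + 4 \cdot 2} = 18 + \frac{2}{1 + 8} = 18 + \frac{2}{9} = \frac{164}{9} \approx 18.222$)
$\left(h - b{\left(5 \right)}\right) \left(-15\right) = \left(\frac{164}{9} - -2\right) \left(-15\right) = \left(\frac{164}{9} + 2\right) \left(-15\right) = \frac{182}{9} \left(-15\right) = - \frac{910}{3}$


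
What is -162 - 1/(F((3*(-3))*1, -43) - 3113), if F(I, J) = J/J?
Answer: -504143/3112 ≈ -162.00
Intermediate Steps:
F(I, J) = 1
-162 - 1/(F((3*(-3))*1, -43) - 3113) = -162 - 1/(1 - 3113) = -162 - 1/(-3112) = -162 - 1*(-1/3112) = -162 + 1/3112 = -504143/3112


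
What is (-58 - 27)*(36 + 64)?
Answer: -8500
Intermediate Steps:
(-58 - 27)*(36 + 64) = -85*100 = -8500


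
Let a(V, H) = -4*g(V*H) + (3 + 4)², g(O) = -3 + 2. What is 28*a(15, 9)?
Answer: 1484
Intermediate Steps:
g(O) = -1
a(V, H) = 53 (a(V, H) = -4*(-1) + (3 + 4)² = 4 + 7² = 4 + 49 = 53)
28*a(15, 9) = 28*53 = 1484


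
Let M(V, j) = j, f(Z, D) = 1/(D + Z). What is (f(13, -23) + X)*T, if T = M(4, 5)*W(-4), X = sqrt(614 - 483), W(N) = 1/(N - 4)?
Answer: 1/16 - 5*sqrt(131)/8 ≈ -7.0910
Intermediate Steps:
W(N) = 1/(-4 + N)
X = sqrt(131) ≈ 11.446
T = -5/8 (T = 5/(-4 - 4) = 5/(-8) = 5*(-1/8) = -5/8 ≈ -0.62500)
(f(13, -23) + X)*T = (1/(-23 + 13) + sqrt(131))*(-5/8) = (1/(-10) + sqrt(131))*(-5/8) = (-1/10 + sqrt(131))*(-5/8) = 1/16 - 5*sqrt(131)/8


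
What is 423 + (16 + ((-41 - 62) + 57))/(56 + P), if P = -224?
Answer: 11849/28 ≈ 423.18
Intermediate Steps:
423 + (16 + ((-41 - 62) + 57))/(56 + P) = 423 + (16 + ((-41 - 62) + 57))/(56 - 224) = 423 + (16 + (-103 + 57))/(-168) = 423 + (16 - 46)*(-1/168) = 423 - 30*(-1/168) = 423 + 5/28 = 11849/28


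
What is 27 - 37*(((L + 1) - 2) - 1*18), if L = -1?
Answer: 767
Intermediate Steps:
27 - 37*(((L + 1) - 2) - 1*18) = 27 - 37*(((-1 + 1) - 2) - 1*18) = 27 - 37*((0 - 2) - 18) = 27 - 37*(-2 - 18) = 27 - 37*(-20) = 27 + 740 = 767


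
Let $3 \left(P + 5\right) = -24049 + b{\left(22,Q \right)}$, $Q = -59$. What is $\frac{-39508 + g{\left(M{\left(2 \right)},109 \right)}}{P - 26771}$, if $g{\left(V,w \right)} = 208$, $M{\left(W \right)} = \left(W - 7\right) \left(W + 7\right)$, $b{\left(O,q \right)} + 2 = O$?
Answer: $\frac{117900}{104357} \approx 1.1298$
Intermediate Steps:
$b{\left(O,q \right)} = -2 + O$
$M{\left(W \right)} = \left(-7 + W\right) \left(7 + W\right)$
$P = - \frac{24044}{3}$ ($P = -5 + \frac{-24049 + \left(-2 + 22\right)}{3} = -5 + \frac{-24049 + 20}{3} = -5 + \frac{1}{3} \left(-24029\right) = -5 - \frac{24029}{3} = - \frac{24044}{3} \approx -8014.7$)
$\frac{-39508 + g{\left(M{\left(2 \right)},109 \right)}}{P - 26771} = \frac{-39508 + 208}{- \frac{24044}{3} - 26771} = - \frac{39300}{- \frac{104357}{3}} = \left(-39300\right) \left(- \frac{3}{104357}\right) = \frac{117900}{104357}$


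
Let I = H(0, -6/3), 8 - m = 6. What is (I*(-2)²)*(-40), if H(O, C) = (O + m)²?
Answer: -640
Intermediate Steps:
m = 2 (m = 8 - 1*6 = 8 - 6 = 2)
H(O, C) = (2 + O)² (H(O, C) = (O + 2)² = (2 + O)²)
I = 4 (I = (2 + 0)² = 2² = 4)
(I*(-2)²)*(-40) = (4*(-2)²)*(-40) = (4*4)*(-40) = 16*(-40) = -640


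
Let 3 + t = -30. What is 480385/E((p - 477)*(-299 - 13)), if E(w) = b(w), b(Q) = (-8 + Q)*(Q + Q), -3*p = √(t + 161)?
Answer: 913456400965/84211137963819776 - 2553246275*√2/21052784490954944 ≈ 1.0676e-5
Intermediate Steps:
t = -33 (t = -3 - 30 = -33)
p = -8*√2/3 (p = -√(-33 + 161)/3 = -8*√2/3 ≈ -3.7712)
b(Q) = 2*Q*(-8 + Q) (b(Q) = (-8 + Q)*(2*Q) = 2*Q*(-8 + Q))
E(w) = 2*w*(-8 + w)
480385/E((p - 477)*(-299 - 13)) = 480385/((2*((-8*√2/3 - 477)*(-299 - 13))*(-8 + (-8*√2/3 - 477)*(-299 - 13)))) = 480385/((2*((-477 - 8*√2/3)*(-312))*(-8 + (-477 - 8*√2/3)*(-312)))) = 480385/((2*(148824 + 832*√2)*(-8 + (148824 + 832*√2)))) = 480385/((2*(148824 + 832*√2)*(148816 + 832*√2))) = 480385/((2*(148816 + 832*√2)*(148824 + 832*√2))) = 480385*(1/(2*(148816 + 832*√2)*(148824 + 832*√2))) = 480385/(2*(148816 + 832*√2)*(148824 + 832*√2))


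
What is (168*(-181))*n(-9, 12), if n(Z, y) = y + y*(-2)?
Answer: 364896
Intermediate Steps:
n(Z, y) = -y (n(Z, y) = y - 2*y = -y)
(168*(-181))*n(-9, 12) = (168*(-181))*(-1*12) = -30408*(-12) = 364896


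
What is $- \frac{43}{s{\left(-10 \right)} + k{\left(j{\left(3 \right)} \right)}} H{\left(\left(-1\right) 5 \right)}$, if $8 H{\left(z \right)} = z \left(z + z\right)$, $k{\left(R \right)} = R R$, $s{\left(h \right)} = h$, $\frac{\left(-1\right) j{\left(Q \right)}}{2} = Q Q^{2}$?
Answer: $- \frac{1075}{11624} \approx -0.092481$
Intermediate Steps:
$j{\left(Q \right)} = - 2 Q^{3}$ ($j{\left(Q \right)} = - 2 Q Q^{2} = - 2 Q^{3}$)
$k{\left(R \right)} = R^{2}$
$H{\left(z \right)} = \frac{z^{2}}{4}$ ($H{\left(z \right)} = \frac{z \left(z + z\right)}{8} = \frac{z 2 z}{8} = \frac{2 z^{2}}{8} = \frac{z^{2}}{4}$)
$- \frac{43}{s{\left(-10 \right)} + k{\left(j{\left(3 \right)} \right)}} H{\left(\left(-1\right) 5 \right)} = - \frac{43}{-10 + \left(- 2 \cdot 3^{3}\right)^{2}} \frac{\left(\left(-1\right) 5\right)^{2}}{4} = - \frac{43}{-10 + \left(\left(-2\right) 27\right)^{2}} \frac{\left(-5\right)^{2}}{4} = - \frac{43}{-10 + \left(-54\right)^{2}} \cdot \frac{1}{4} \cdot 25 = - \frac{43}{-10 + 2916} \cdot \frac{25}{4} = - \frac{43}{2906} \cdot \frac{25}{4} = \left(-43\right) \frac{1}{2906} \cdot \frac{25}{4} = \left(- \frac{43}{2906}\right) \frac{25}{4} = - \frac{1075}{11624}$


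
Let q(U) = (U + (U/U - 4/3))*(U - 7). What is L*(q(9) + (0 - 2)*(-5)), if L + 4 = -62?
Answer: -1804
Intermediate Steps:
L = -66 (L = -4 - 62 = -66)
q(U) = (-7 + U)*(-⅓ + U) (q(U) = (U + (1 - 4*⅓))*(-7 + U) = (U + (1 - 4/3))*(-7 + U) = (U - ⅓)*(-7 + U) = (-⅓ + U)*(-7 + U) = (-7 + U)*(-⅓ + U))
L*(q(9) + (0 - 2)*(-5)) = -66*((7/3 + 9² - 22/3*9) + (0 - 2)*(-5)) = -66*((7/3 + 81 - 66) - 2*(-5)) = -66*(52/3 + 10) = -66*82/3 = -1804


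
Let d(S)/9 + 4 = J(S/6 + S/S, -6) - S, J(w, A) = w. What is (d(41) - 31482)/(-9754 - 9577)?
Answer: 63633/38662 ≈ 1.6459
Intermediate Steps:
d(S) = -27 - 15*S/2 (d(S) = -36 + 9*((S/6 + S/S) - S) = -36 + 9*((S*(1/6) + 1) - S) = -36 + 9*((S/6 + 1) - S) = -36 + 9*((1 + S/6) - S) = -36 + 9*(1 - 5*S/6) = -36 + (9 - 15*S/2) = -27 - 15*S/2)
(d(41) - 31482)/(-9754 - 9577) = ((-27 - 15/2*41) - 31482)/(-9754 - 9577) = ((-27 - 615/2) - 31482)/(-19331) = (-669/2 - 31482)*(-1/19331) = -63633/2*(-1/19331) = 63633/38662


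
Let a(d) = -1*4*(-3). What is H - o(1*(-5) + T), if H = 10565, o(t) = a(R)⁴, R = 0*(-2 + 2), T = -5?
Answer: -10171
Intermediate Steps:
R = 0 (R = 0*0 = 0)
a(d) = 12 (a(d) = -4*(-3) = 12)
o(t) = 20736 (o(t) = 12⁴ = 20736)
H - o(1*(-5) + T) = 10565 - 1*20736 = 10565 - 20736 = -10171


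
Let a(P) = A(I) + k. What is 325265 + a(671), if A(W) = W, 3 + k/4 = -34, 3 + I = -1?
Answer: 325113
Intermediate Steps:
I = -4 (I = -3 - 1 = -4)
k = -148 (k = -12 + 4*(-34) = -12 - 136 = -148)
a(P) = -152 (a(P) = -4 - 148 = -152)
325265 + a(671) = 325265 - 152 = 325113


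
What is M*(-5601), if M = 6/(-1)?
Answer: 33606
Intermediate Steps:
M = -6 (M = 6*(-1) = -6)
M*(-5601) = -6*(-5601) = 33606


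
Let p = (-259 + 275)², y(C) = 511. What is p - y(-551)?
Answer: -255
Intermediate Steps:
p = 256 (p = 16² = 256)
p - y(-551) = 256 - 1*511 = 256 - 511 = -255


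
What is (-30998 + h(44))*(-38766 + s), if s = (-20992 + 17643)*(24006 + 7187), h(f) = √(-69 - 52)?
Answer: 3239418804754 - 1149545353*I ≈ 3.2394e+12 - 1.1495e+9*I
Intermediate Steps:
h(f) = 11*I (h(f) = √(-121) = 11*I)
s = -104465357 (s = -3349*31193 = -104465357)
(-30998 + h(44))*(-38766 + s) = (-30998 + 11*I)*(-38766 - 104465357) = (-30998 + 11*I)*(-104504123) = 3239418804754 - 1149545353*I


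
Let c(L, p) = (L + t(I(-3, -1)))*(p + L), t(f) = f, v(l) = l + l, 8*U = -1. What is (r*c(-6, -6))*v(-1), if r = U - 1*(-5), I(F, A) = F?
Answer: -1053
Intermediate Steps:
U = -⅛ (U = (⅛)*(-1) = -⅛ ≈ -0.12500)
v(l) = 2*l
r = 39/8 (r = -⅛ - 1*(-5) = -⅛ + 5 = 39/8 ≈ 4.8750)
c(L, p) = (-3 + L)*(L + p) (c(L, p) = (L - 3)*(p + L) = (-3 + L)*(L + p))
(r*c(-6, -6))*v(-1) = (39*((-6)² - 3*(-6) - 3*(-6) - 6*(-6))/8)*(2*(-1)) = (39*(36 + 18 + 18 + 36)/8)*(-2) = ((39/8)*108)*(-2) = (1053/2)*(-2) = -1053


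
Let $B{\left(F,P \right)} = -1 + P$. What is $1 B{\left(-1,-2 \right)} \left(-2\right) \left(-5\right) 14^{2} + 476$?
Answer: $-5404$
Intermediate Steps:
$1 B{\left(-1,-2 \right)} \left(-2\right) \left(-5\right) 14^{2} + 476 = 1 \left(-1 - 2\right) \left(-2\right) \left(-5\right) 14^{2} + 476 = 1 \left(-3\right) \left(-2\right) \left(-5\right) 196 + 476 = 1 \cdot 6 \left(-5\right) 196 + 476 = 1 \left(-30\right) 196 + 476 = \left(-30\right) 196 + 476 = -5880 + 476 = -5404$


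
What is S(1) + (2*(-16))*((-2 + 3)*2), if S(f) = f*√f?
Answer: -63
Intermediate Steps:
S(f) = f^(3/2)
S(1) + (2*(-16))*((-2 + 3)*2) = 1^(3/2) + (2*(-16))*((-2 + 3)*2) = 1 - 32*2 = 1 - 64 = -63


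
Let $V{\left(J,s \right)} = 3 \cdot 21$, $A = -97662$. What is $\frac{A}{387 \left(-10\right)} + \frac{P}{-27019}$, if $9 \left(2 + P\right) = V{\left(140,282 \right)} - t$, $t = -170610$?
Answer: $\frac{427557988}{17427255} \approx 24.534$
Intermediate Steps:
$V{\left(J,s \right)} = 63$
$P = \frac{56885}{3}$ ($P = -2 + \frac{63 - -170610}{9} = -2 + \frac{63 + 170610}{9} = -2 + \frac{1}{9} \cdot 170673 = -2 + \frac{56891}{3} = \frac{56885}{3} \approx 18962.0$)
$\frac{A}{387 \left(-10\right)} + \frac{P}{-27019} = - \frac{97662}{387 \left(-10\right)} + \frac{56885}{3 \left(-27019\right)} = - \frac{97662}{-3870} + \frac{56885}{3} \left(- \frac{1}{27019}\right) = \left(-97662\right) \left(- \frac{1}{3870}\right) - \frac{56885}{81057} = \frac{16277}{645} - \frac{56885}{81057} = \frac{427557988}{17427255}$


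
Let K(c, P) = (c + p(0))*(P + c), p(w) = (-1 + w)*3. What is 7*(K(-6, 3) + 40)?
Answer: 469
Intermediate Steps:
p(w) = -3 + 3*w
K(c, P) = (-3 + c)*(P + c) (K(c, P) = (c + (-3 + 3*0))*(P + c) = (c + (-3 + 0))*(P + c) = (c - 3)*(P + c) = (-3 + c)*(P + c))
7*(K(-6, 3) + 40) = 7*(((-6)**2 - 3*3 - 3*(-6) + 3*(-6)) + 40) = 7*((36 - 9 + 18 - 18) + 40) = 7*(27 + 40) = 7*67 = 469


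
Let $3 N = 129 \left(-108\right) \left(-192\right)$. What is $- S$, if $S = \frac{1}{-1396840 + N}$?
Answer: $\frac{1}{505192} \approx 1.9794 \cdot 10^{-6}$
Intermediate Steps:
$N = 891648$ ($N = \frac{129 \left(-108\right) \left(-192\right)}{3} = \frac{\left(-13932\right) \left(-192\right)}{3} = \frac{1}{3} \cdot 2674944 = 891648$)
$S = - \frac{1}{505192}$ ($S = \frac{1}{-1396840 + 891648} = \frac{1}{-505192} = - \frac{1}{505192} \approx -1.9794 \cdot 10^{-6}$)
$- S = \left(-1\right) \left(- \frac{1}{505192}\right) = \frac{1}{505192}$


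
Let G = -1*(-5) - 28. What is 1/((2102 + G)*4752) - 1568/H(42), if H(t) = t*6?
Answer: -61471871/9879408 ≈ -6.2222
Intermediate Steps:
G = -23 (G = 5 - 28 = -23)
H(t) = 6*t
1/((2102 + G)*4752) - 1568/H(42) = 1/((2102 - 23)*4752) - 1568/(6*42) = (1/4752)/2079 - 1568/252 = (1/2079)*(1/4752) - 1568*1/252 = 1/9879408 - 56/9 = -61471871/9879408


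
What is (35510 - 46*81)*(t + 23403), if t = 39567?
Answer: 2001438480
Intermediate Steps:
(35510 - 46*81)*(t + 23403) = (35510 - 46*81)*(39567 + 23403) = (35510 - 3726)*62970 = 31784*62970 = 2001438480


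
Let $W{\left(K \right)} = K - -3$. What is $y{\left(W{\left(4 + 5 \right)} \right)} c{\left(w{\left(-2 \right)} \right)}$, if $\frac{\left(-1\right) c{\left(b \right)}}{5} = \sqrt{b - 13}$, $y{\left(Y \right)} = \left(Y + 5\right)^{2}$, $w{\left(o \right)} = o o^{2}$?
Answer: $- 1445 i \sqrt{21} \approx - 6621.8 i$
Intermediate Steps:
$W{\left(K \right)} = 3 + K$ ($W{\left(K \right)} = K + 3 = 3 + K$)
$w{\left(o \right)} = o^{3}$
$y{\left(Y \right)} = \left(5 + Y\right)^{2}$
$c{\left(b \right)} = - 5 \sqrt{-13 + b}$ ($c{\left(b \right)} = - 5 \sqrt{b - 13} = - 5 \sqrt{-13 + b}$)
$y{\left(W{\left(4 + 5 \right)} \right)} c{\left(w{\left(-2 \right)} \right)} = \left(5 + \left(3 + \left(4 + 5\right)\right)\right)^{2} \left(- 5 \sqrt{-13 + \left(-2\right)^{3}}\right) = \left(5 + \left(3 + 9\right)\right)^{2} \left(- 5 \sqrt{-13 - 8}\right) = \left(5 + 12\right)^{2} \left(- 5 \sqrt{-21}\right) = 17^{2} \left(- 5 i \sqrt{21}\right) = 289 \left(- 5 i \sqrt{21}\right) = - 1445 i \sqrt{21}$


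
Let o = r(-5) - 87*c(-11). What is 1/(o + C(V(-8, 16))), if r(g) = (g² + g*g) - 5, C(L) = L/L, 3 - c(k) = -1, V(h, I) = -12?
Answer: -1/302 ≈ -0.0033113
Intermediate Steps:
c(k) = 4 (c(k) = 3 - 1*(-1) = 3 + 1 = 4)
C(L) = 1
r(g) = -5 + 2*g² (r(g) = (g² + g²) - 5 = 2*g² - 5 = -5 + 2*g²)
o = -303 (o = (-5 + 2*(-5)²) - 87*4 = (-5 + 2*25) - 348 = (-5 + 50) - 348 = 45 - 348 = -303)
1/(o + C(V(-8, 16))) = 1/(-303 + 1) = 1/(-302) = -1/302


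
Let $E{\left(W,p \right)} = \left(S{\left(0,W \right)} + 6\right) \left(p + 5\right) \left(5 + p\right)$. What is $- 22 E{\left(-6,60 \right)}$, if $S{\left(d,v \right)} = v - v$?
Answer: $-557700$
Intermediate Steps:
$S{\left(d,v \right)} = 0$
$E{\left(W,p \right)} = \left(5 + p\right) \left(30 + 6 p\right)$ ($E{\left(W,p \right)} = \left(0 + 6\right) \left(p + 5\right) \left(5 + p\right) = 6 \left(5 + p\right) \left(5 + p\right) = \left(30 + 6 p\right) \left(5 + p\right) = \left(5 + p\right) \left(30 + 6 p\right)$)
$- 22 E{\left(-6,60 \right)} = - 22 \cdot 6 \left(5 + 60\right)^{2} = - 22 \cdot 6 \cdot 65^{2} = - 22 \cdot 6 \cdot 4225 = \left(-22\right) 25350 = -557700$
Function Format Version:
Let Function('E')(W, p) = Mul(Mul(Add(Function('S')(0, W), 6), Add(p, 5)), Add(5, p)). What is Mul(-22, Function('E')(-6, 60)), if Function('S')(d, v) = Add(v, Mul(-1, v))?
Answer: -557700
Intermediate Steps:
Function('S')(d, v) = 0
Function('E')(W, p) = Mul(Add(5, p), Add(30, Mul(6, p))) (Function('E')(W, p) = Mul(Mul(Add(0, 6), Add(p, 5)), Add(5, p)) = Mul(Mul(6, Add(5, p)), Add(5, p)) = Mul(Add(30, Mul(6, p)), Add(5, p)) = Mul(Add(5, p), Add(30, Mul(6, p))))
Mul(-22, Function('E')(-6, 60)) = Mul(-22, Mul(6, Pow(Add(5, 60), 2))) = Mul(-22, Mul(6, Pow(65, 2))) = Mul(-22, Mul(6, 4225)) = Mul(-22, 25350) = -557700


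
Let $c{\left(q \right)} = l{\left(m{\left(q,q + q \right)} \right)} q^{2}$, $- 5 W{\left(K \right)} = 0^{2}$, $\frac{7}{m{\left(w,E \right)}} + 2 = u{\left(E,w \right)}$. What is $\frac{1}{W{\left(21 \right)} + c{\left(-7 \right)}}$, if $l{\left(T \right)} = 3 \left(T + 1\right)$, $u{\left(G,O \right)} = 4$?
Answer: $\frac{2}{1323} \approx 0.0015117$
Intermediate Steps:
$m{\left(w,E \right)} = \frac{7}{2}$ ($m{\left(w,E \right)} = \frac{7}{-2 + 4} = \frac{7}{2}$)
$W{\left(K \right)} = 0$ ($W{\left(K \right)} = - \frac{0^{2}}{5} = \left(- \frac{1}{5}\right) 0 = 0$)
$l{\left(T \right)} = 3 + 3 T$ ($l{\left(T \right)} = 3 \left(1 + T\right) = 3 + 3 T$)
$c{\left(q \right)} = \frac{27 q^{2}}{2}$ ($c{\left(q \right)} = \left(3 + 3 \cdot \frac{7}{2}\right) q^{2} = \left(3 + \frac{21}{2}\right) q^{2} = \frac{27 q^{2}}{2}$)
$\frac{1}{W{\left(21 \right)} + c{\left(-7 \right)}} = \frac{1}{0 + \frac{27 \left(-7\right)^{2}}{2}} = \frac{1}{0 + \frac{27}{2} \cdot 49} = \frac{1}{0 + \frac{1323}{2}} = \frac{1}{\frac{1323}{2}} = \frac{2}{1323}$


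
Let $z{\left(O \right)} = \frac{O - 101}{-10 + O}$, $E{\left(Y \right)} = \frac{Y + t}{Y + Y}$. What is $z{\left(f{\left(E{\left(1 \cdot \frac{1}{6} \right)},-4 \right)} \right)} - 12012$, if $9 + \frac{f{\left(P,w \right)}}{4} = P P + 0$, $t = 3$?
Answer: $- \frac{540508}{45} \approx -12011.0$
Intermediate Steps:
$E{\left(Y \right)} = \frac{3 + Y}{2 Y}$ ($E{\left(Y \right)} = \frac{Y + 3}{Y + Y} = \frac{3 + Y}{2 Y}$)
$f{\left(P,w \right)} = -36 + 4 P^{2}$ ($f{\left(P,w \right)} = -36 + 4 \left(P P + 0\right) = -36 + 4 \left(P^{2} + 0\right) = -36 + 4 P^{2}$)
$z{\left(O \right)} = \frac{-101 + O}{-10 + O}$
$z{\left(f{\left(E{\left(1 \cdot \frac{1}{6} \right)},-4 \right)} \right)} - 12012 = \frac{-101 - \left(36 - 4 \left(\frac{3 + 1 \cdot \frac{1}{6}}{2 \cdot 1 \cdot \frac{1}{6}}\right)^{2}\right)}{-10 - \left(36 - 4 \left(\frac{3 + 1 \cdot \frac{1}{6}}{2 \cdot 1 \cdot \frac{1}{6}}\right)^{2}\right)} - 12012 = \frac{-101 - \left(36 - 4 \left(\frac{\frac{1}{\frac{1}{6}} \left(3 + \frac{1}{6}\right)}{2}\right)^{2}\right)}{-10 - \left(36 - 4 \left(\frac{\frac{1}{\frac{1}{6}} \left(3 + \frac{1}{6}\right)}{2}\right)^{2}\right)} - 12012 = \frac{-101 - \left(36 - 4 \left(\frac{1}{2} \cdot 6 \cdot \frac{19}{6}\right)^{2}\right)}{-10 - \left(36 - 4 \left(\frac{1}{2} \cdot 6 \cdot \frac{19}{6}\right)^{2}\right)} - 12012 = \frac{-101 - \left(36 - 4 \left(\frac{19}{2}\right)^{2}\right)}{-10 - \left(36 - 4 \left(\frac{19}{2}\right)^{2}\right)} - 12012 = \frac{-101 + \left(-36 + 4 \cdot \frac{361}{4}\right)}{-10 + \left(-36 + 4 \cdot \frac{361}{4}\right)} - 12012 = \frac{-101 + \left(-36 + 361\right)}{-10 + \left(-36 + 361\right)} - 12012 = \frac{-101 + 325}{-10 + 325} - 12012 = \frac{1}{315} \cdot 224 - 12012 = \frac{32}{45} - 12012 = - \frac{540508}{45}$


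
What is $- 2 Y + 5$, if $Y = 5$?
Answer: $-5$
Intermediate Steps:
$- 2 Y + 5 = \left(-2\right) 5 + 5 = -10 + 5 = -5$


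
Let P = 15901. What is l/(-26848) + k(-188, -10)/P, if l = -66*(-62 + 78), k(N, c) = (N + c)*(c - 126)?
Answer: 23117325/13340939 ≈ 1.7328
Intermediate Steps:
k(N, c) = (-126 + c)*(N + c) (k(N, c) = (N + c)*(-126 + c) = (-126 + c)*(N + c))
l = -1056 (l = -66*16 = -1056)
l/(-26848) + k(-188, -10)/P = -1056/(-26848) + ((-10)**2 - 126*(-188) - 126*(-10) - 188*(-10))/15901 = -1056*(-1/26848) + (100 + 23688 + 1260 + 1880)*(1/15901) = 33/839 + 26928*(1/15901) = 33/839 + 26928/15901 = 23117325/13340939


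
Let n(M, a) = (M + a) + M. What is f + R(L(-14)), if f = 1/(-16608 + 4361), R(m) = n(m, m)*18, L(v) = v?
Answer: -9258733/12247 ≈ -756.00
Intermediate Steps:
n(M, a) = a + 2*M
R(m) = 54*m (R(m) = (m + 2*m)*18 = (3*m)*18 = 54*m)
f = -1/12247 (f = 1/(-12247) = -1/12247 ≈ -8.1653e-5)
f + R(L(-14)) = -1/12247 + 54*(-14) = -1/12247 - 756 = -9258733/12247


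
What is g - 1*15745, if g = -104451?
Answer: -120196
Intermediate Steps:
g - 1*15745 = -104451 - 1*15745 = -104451 - 15745 = -120196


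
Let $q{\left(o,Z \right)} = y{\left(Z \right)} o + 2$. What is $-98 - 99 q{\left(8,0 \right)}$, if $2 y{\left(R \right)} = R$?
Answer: $-296$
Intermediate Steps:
$y{\left(R \right)} = \frac{R}{2}$
$q{\left(o,Z \right)} = 2 + \frac{Z o}{2}$ ($q{\left(o,Z \right)} = \frac{Z}{2} o + 2 = \frac{Z o}{2} + 2 = 2 + \frac{Z o}{2}$)
$-98 - 99 q{\left(8,0 \right)} = -98 - 99 \left(2 + \frac{1}{2} \cdot 0 \cdot 8\right) = -98 - 99 \left(2 + 0\right) = -98 - 198 = -296$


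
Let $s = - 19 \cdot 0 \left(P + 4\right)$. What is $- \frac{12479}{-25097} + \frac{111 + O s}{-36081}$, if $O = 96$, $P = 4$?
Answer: $\frac{149156344}{301841619} \approx 0.49415$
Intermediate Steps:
$s = 0$ ($s = - 19 \cdot 0 \left(4 + 4\right) = - 19 \cdot 0 \cdot 8 = \left(-19\right) 0 = 0$)
$- \frac{12479}{-25097} + \frac{111 + O s}{-36081} = - \frac{12479}{-25097} + \frac{111 + 96 \cdot 0}{-36081} = \left(-12479\right) \left(- \frac{1}{25097}\right) + \left(111 + 0\right) \left(- \frac{1}{36081}\right) = \frac{12479}{25097} + 111 \left(- \frac{1}{36081}\right) = \frac{12479}{25097} - \frac{37}{12027} = \frac{149156344}{301841619}$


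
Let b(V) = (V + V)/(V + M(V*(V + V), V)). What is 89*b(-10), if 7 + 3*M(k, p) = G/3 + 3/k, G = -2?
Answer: 3204000/22591 ≈ 141.83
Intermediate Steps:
M(k, p) = -23/9 + 1/k (M(k, p) = -7/3 + (-2/3 + 3/k)/3 = -7/3 + (-2/9 + 1/k) = -23/9 + 1/k)
b(V) = 2*V/(-23/9 + V + 1/(2*V**2)) (b(V) = (V + V)/(V + (-23/9 + 1/(V*(V + V)))) = (2*V)/(V + (-23/9 + 1/(V*(2*V)))) = (2*V)/(V + (-23/9 + 1/(2*V**2))) = (2*V)/(-23/9 + V + 1/(2*V**2)) = 2*V/(-23/9 + V + 1/(2*V**2)))
89*b(-10) = 89*(36*(-10)**3/(9 - 46*(-10)**2 + 18*(-10)**3)) = 89*(36*(-1000)/(9 - 46*100 + 18*(-1000))) = 89*(36*(-1000)/(9 - 4600 - 18000)) = 89*(36*(-1000)/(-22591)) = 89*(36*(-1000)*(-1/22591)) = 89*(36000/22591) = 3204000/22591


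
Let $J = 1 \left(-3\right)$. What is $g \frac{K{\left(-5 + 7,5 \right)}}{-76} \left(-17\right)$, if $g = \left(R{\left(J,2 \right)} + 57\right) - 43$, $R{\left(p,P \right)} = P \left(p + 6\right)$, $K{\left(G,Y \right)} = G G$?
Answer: $\frac{340}{19} \approx 17.895$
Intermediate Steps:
$K{\left(G,Y \right)} = G^{2}$
$J = -3$
$R{\left(p,P \right)} = P \left(6 + p\right)$
$g = 20$ ($g = \left(2 \left(6 - 3\right) + 57\right) - 43 = \left(2 \cdot 3 + 57\right) - 43 = \left(6 + 57\right) - 43 = 63 - 43 = 20$)
$g \frac{K{\left(-5 + 7,5 \right)}}{-76} \left(-17\right) = 20 \frac{\left(-5 + 7\right)^{2}}{-76} \left(-17\right) = 20 \cdot 2^{2} \left(- \frac{1}{76}\right) \left(-17\right) = 20 \cdot 4 \left(- \frac{1}{76}\right) \left(-17\right) = 20 \left(- \frac{1}{19}\right) \left(-17\right) = \left(- \frac{20}{19}\right) \left(-17\right) = \frac{340}{19}$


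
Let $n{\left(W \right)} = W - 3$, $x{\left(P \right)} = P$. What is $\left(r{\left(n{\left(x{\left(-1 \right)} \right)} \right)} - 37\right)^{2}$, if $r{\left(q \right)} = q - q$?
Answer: $1369$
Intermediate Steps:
$n{\left(W \right)} = -3 + W$
$r{\left(q \right)} = 0$
$\left(r{\left(n{\left(x{\left(-1 \right)} \right)} \right)} - 37\right)^{2} = \left(0 - 37\right)^{2} = \left(-37\right)^{2} = 1369$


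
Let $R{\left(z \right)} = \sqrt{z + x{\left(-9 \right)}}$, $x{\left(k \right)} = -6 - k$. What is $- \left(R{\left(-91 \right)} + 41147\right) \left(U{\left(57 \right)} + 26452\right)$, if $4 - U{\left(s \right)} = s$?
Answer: $-1086239653 - 52798 i \sqrt{22} \approx -1.0862 \cdot 10^{9} - 2.4764 \cdot 10^{5} i$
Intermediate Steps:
$U{\left(s \right)} = 4 - s$
$R{\left(z \right)} = \sqrt{3 + z}$ ($R{\left(z \right)} = \sqrt{z - -3} = \sqrt{z + \left(-6 + 9\right)} = \sqrt{z + 3} = \sqrt{3 + z}$)
$- \left(R{\left(-91 \right)} + 41147\right) \left(U{\left(57 \right)} + 26452\right) = - \left(\sqrt{3 - 91} + 41147\right) \left(\left(4 - 57\right) + 26452\right) = - \left(\sqrt{-88} + 41147\right) \left(\left(4 - 57\right) + 26452\right) = - \left(2 i \sqrt{22} + 41147\right) \left(-53 + 26452\right) = - \left(41147 + 2 i \sqrt{22}\right) 26399 = - (1086239653 + 52798 i \sqrt{22}) = -1086239653 - 52798 i \sqrt{22}$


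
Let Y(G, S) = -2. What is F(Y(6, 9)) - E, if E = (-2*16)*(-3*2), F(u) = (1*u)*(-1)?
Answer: -190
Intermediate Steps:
F(u) = -u (F(u) = u*(-1) = -u)
E = 192 (E = -32*(-6) = 192)
F(Y(6, 9)) - E = -1*(-2) - 1*192 = 2 - 192 = -190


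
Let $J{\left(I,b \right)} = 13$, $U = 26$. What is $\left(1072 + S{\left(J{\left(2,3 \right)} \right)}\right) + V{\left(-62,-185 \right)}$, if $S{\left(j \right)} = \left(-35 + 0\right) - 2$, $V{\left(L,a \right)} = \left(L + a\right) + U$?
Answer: $814$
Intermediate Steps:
$V{\left(L,a \right)} = 26 + L + a$ ($V{\left(L,a \right)} = \left(L + a\right) + 26 = 26 + L + a$)
$S{\left(j \right)} = -37$ ($S{\left(j \right)} = -35 - 2 = -37$)
$\left(1072 + S{\left(J{\left(2,3 \right)} \right)}\right) + V{\left(-62,-185 \right)} = \left(1072 - 37\right) - 221 = 1035 - 221 = 814$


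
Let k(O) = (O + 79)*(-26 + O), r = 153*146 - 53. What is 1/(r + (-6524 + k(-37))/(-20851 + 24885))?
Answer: 2017/44944260 ≈ 4.4878e-5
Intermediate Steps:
r = 22285 (r = 22338 - 53 = 22285)
k(O) = (-26 + O)*(79 + O) (k(O) = (79 + O)*(-26 + O) = (-26 + O)*(79 + O))
1/(r + (-6524 + k(-37))/(-20851 + 24885)) = 1/(22285 + (-6524 + (-2054 + (-37)² + 53*(-37)))/(-20851 + 24885)) = 1/(22285 + (-6524 + (-2054 + 1369 - 1961))/4034) = 1/(22285 + (-6524 - 2646)*(1/4034)) = 1/(22285 - 9170*1/4034) = 1/(22285 - 4585/2017) = 1/(44944260/2017) = 2017/44944260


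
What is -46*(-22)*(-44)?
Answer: -44528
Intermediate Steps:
-46*(-22)*(-44) = 1012*(-44) = -44528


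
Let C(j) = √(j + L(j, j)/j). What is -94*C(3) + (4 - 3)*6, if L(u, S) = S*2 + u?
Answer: 6 - 94*√6 ≈ -224.25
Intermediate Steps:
L(u, S) = u + 2*S (L(u, S) = 2*S + u = u + 2*S)
C(j) = √(3 + j) (C(j) = √(j + (j + 2*j)/j) = √(j + (3*j)/j) = √(j + 3) = √(3 + j))
-94*C(3) + (4 - 3)*6 = -94*√(3 + 3) + (4 - 3)*6 = -94*√6 + 1*6 = -94*√6 + 6 = 6 - 94*√6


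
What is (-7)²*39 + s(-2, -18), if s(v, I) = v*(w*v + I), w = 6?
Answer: 1971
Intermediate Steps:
s(v, I) = v*(I + 6*v) (s(v, I) = v*(6*v + I) = v*(I + 6*v))
(-7)²*39 + s(-2, -18) = (-7)²*39 - 2*(-18 + 6*(-2)) = 49*39 - 2*(-18 - 12) = 1911 - 2*(-30) = 1911 + 60 = 1971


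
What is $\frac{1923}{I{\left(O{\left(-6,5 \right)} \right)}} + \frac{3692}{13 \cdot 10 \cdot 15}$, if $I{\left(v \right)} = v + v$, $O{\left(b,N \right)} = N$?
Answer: $\frac{29129}{150} \approx 194.19$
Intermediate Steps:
$I{\left(v \right)} = 2 v$
$\frac{1923}{I{\left(O{\left(-6,5 \right)} \right)}} + \frac{3692}{13 \cdot 10 \cdot 15} = \frac{1923}{2 \cdot 5} + \frac{3692}{13 \cdot 10 \cdot 15} = \frac{1923}{10} + \frac{3692}{130 \cdot 15} = 1923 \cdot \frac{1}{10} + \frac{3692}{1950} = \frac{1923}{10} + 3692 \cdot \frac{1}{1950} = \frac{1923}{10} + \frac{142}{75} = \frac{29129}{150}$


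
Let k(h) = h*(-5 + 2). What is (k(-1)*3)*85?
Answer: 765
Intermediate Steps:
k(h) = -3*h (k(h) = h*(-3) = -3*h)
(k(-1)*3)*85 = (-3*(-1)*3)*85 = (3*3)*85 = 9*85 = 765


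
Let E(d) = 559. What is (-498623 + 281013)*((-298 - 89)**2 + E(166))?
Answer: -32712876080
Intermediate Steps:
(-498623 + 281013)*((-298 - 89)**2 + E(166)) = (-498623 + 281013)*((-298 - 89)**2 + 559) = -217610*((-387)**2 + 559) = -217610*(149769 + 559) = -217610*150328 = -32712876080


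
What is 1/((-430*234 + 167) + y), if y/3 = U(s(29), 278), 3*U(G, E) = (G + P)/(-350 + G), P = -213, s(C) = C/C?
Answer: -349/35057885 ≈ -9.9550e-6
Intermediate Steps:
s(C) = 1
U(G, E) = (-213 + G)/(3*(-350 + G)) (U(G, E) = ((G - 213)/(-350 + G))/3 = ((-213 + G)/(-350 + G))/3 = (-213 + G)/(3*(-350 + G)))
y = 212/349 (y = 3*((-213 + 1)/(3*(-350 + 1))) = 3*((⅓)*(-212)/(-349)) = 3*((⅓)*(-1/349)*(-212)) = 3*(212/1047) = 212/349 ≈ 0.60745)
1/((-430*234 + 167) + y) = 1/((-430*234 + 167) + 212/349) = 1/((-100620 + 167) + 212/349) = 1/(-100453 + 212/349) = 1/(-35057885/349) = -349/35057885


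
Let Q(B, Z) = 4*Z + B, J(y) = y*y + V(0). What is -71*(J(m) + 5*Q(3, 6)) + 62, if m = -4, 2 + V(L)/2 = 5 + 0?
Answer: -11085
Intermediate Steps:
V(L) = 6 (V(L) = -4 + 2*(5 + 0) = -4 + 2*5 = -4 + 10 = 6)
J(y) = 6 + y² (J(y) = y*y + 6 = y² + 6 = 6 + y²)
Q(B, Z) = B + 4*Z
-71*(J(m) + 5*Q(3, 6)) + 62 = -71*((6 + (-4)²) + 5*(3 + 4*6)) + 62 = -71*((6 + 16) + 5*(3 + 24)) + 62 = -71*(22 + 5*27) + 62 = -71*(22 + 135) + 62 = -71*157 + 62 = -11147 + 62 = -11085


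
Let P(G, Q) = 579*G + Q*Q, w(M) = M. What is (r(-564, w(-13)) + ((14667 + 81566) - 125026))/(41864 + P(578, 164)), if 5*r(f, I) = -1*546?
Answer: -144511/2017110 ≈ -0.071643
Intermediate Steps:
r(f, I) = -546/5 (r(f, I) = (-1*546)/5 = (1/5)*(-546) = -546/5)
P(G, Q) = Q**2 + 579*G (P(G, Q) = 579*G + Q**2 = Q**2 + 579*G)
(r(-564, w(-13)) + ((14667 + 81566) - 125026))/(41864 + P(578, 164)) = (-546/5 + ((14667 + 81566) - 125026))/(41864 + (164**2 + 579*578)) = (-546/5 + (96233 - 125026))/(41864 + (26896 + 334662)) = (-546/5 - 28793)/(41864 + 361558) = -144511/5/403422 = -144511/5*1/403422 = -144511/2017110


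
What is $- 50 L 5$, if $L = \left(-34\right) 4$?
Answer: $34000$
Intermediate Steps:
$L = -136$
$- 50 L 5 = \left(-50\right) \left(-136\right) 5 = 6800 \cdot 5 = 34000$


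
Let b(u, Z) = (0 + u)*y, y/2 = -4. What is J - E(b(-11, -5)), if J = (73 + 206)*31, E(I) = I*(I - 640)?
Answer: 57225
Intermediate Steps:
y = -8 (y = 2*(-4) = -8)
b(u, Z) = -8*u (b(u, Z) = (0 + u)*(-8) = u*(-8) = -8*u)
E(I) = I*(-640 + I)
J = 8649 (J = 279*31 = 8649)
J - E(b(-11, -5)) = 8649 - (-8*(-11))*(-640 - 8*(-11)) = 8649 - 88*(-640 + 88) = 8649 - 88*(-552) = 8649 - 1*(-48576) = 8649 + 48576 = 57225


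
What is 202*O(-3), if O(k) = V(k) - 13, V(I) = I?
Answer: -3232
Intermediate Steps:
O(k) = -13 + k (O(k) = k - 13 = -13 + k)
202*O(-3) = 202*(-13 - 3) = 202*(-16) = -3232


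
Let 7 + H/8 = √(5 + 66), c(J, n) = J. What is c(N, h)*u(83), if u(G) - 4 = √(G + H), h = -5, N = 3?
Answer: 12 + 3*√(27 + 8*√71) ≈ 41.149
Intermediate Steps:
H = -56 + 8*√71 (H = -56 + 8*√(5 + 66) = -56 + 8*√71 ≈ 11.409)
u(G) = 4 + √(-56 + G + 8*√71) (u(G) = 4 + √(G + (-56 + 8*√71)) = 4 + √(-56 + G + 8*√71))
c(N, h)*u(83) = 3*(4 + √(-56 + 83 + 8*√71)) = 3*(4 + √(27 + 8*√71)) = 12 + 3*√(27 + 8*√71)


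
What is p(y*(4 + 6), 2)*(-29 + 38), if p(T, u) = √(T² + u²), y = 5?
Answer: 18*√626 ≈ 450.36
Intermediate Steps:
p(y*(4 + 6), 2)*(-29 + 38) = √((5*(4 + 6))² + 2²)*(-29 + 38) = √((5*10)² + 4)*9 = √(50² + 4)*9 = √(2500 + 4)*9 = √2504*9 = (2*√626)*9 = 18*√626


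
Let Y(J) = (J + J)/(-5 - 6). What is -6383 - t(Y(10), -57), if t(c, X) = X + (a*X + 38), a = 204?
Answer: 5264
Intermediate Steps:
Y(J) = -2*J/11 (Y(J) = (2*J)/(-11) = (2*J)*(-1/11) = -2*J/11)
t(c, X) = 38 + 205*X (t(c, X) = X + (204*X + 38) = X + (38 + 204*X) = 38 + 205*X)
-6383 - t(Y(10), -57) = -6383 - (38 + 205*(-57)) = -6383 - (38 - 11685) = -6383 - 1*(-11647) = -6383 + 11647 = 5264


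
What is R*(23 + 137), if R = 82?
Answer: 13120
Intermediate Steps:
R*(23 + 137) = 82*(23 + 137) = 82*160 = 13120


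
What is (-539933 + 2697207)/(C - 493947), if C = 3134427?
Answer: 1078637/1320240 ≈ 0.81700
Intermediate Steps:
(-539933 + 2697207)/(C - 493947) = (-539933 + 2697207)/(3134427 - 493947) = 2157274/2640480 = 2157274*(1/2640480) = 1078637/1320240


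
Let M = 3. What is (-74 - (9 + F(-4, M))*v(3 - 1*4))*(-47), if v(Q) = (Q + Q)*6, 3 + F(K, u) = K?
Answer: 2350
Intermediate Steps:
F(K, u) = -3 + K
v(Q) = 12*Q (v(Q) = (2*Q)*6 = 12*Q)
(-74 - (9 + F(-4, M))*v(3 - 1*4))*(-47) = (-74 - (9 + (-3 - 4))*12*(3 - 1*4))*(-47) = (-74 - (9 - 7)*12*(3 - 4))*(-47) = (-74 - 2*12*(-1))*(-47) = (-74 - 2*(-12))*(-47) = (-74 - 1*(-24))*(-47) = (-74 + 24)*(-47) = -50*(-47) = 2350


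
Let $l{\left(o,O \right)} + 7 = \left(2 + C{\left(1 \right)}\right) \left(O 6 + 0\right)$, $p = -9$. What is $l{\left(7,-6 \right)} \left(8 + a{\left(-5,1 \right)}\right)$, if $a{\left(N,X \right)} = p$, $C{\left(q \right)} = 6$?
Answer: $295$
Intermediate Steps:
$a{\left(N,X \right)} = -9$
$l{\left(o,O \right)} = -7 + 48 O$ ($l{\left(o,O \right)} = -7 + \left(2 + 6\right) \left(O 6 + 0\right) = -7 + 8 \left(6 O + 0\right) = -7 + 8 \cdot 6 O = -7 + 48 O$)
$l{\left(7,-6 \right)} \left(8 + a{\left(-5,1 \right)}\right) = \left(-7 + 48 \left(-6\right)\right) \left(8 - 9\right) = \left(-7 - 288\right) \left(-1\right) = \left(-295\right) \left(-1\right) = 295$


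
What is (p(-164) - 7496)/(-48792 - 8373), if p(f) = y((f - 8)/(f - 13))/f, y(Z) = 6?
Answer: 122935/937506 ≈ 0.13113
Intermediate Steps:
p(f) = 6/f
(p(-164) - 7496)/(-48792 - 8373) = (6/(-164) - 7496)/(-48792 - 8373) = (6*(-1/164) - 7496)/(-57165) = (-3/82 - 7496)*(-1/57165) = -614675/82*(-1/57165) = 122935/937506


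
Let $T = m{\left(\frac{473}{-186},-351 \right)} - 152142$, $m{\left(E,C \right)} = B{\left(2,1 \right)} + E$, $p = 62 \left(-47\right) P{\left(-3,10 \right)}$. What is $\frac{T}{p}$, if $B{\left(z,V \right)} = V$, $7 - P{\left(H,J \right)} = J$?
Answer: $- \frac{28298699}{1626012} \approx -17.404$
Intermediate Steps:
$P{\left(H,J \right)} = 7 - J$
$p = 8742$ ($p = 62 \left(-47\right) \left(7 - 10\right) = - 2914 \left(7 - 10\right) = \left(-2914\right) \left(-3\right) = 8742$)
$m{\left(E,C \right)} = 1 + E$
$T = - \frac{28298699}{186}$ ($T = \left(1 + \frac{473}{-186}\right) - 152142 = \left(1 + 473 \left(- \frac{1}{186}\right)\right) - 152142 = \left(1 - \frac{473}{186}\right) - 152142 = - \frac{287}{186} - 152142 = - \frac{28298699}{186} \approx -1.5214 \cdot 10^{5}$)
$\frac{T}{p} = - \frac{28298699}{186 \cdot 8742} = \left(- \frac{28298699}{186}\right) \frac{1}{8742} = - \frac{28298699}{1626012}$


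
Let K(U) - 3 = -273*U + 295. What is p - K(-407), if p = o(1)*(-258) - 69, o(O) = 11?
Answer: -114316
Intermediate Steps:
K(U) = 298 - 273*U (K(U) = 3 + (-273*U + 295) = 3 + (295 - 273*U) = 298 - 273*U)
p = -2907 (p = 11*(-258) - 69 = -2838 - 69 = -2907)
p - K(-407) = -2907 - (298 - 273*(-407)) = -2907 - (298 + 111111) = -2907 - 1*111409 = -2907 - 111409 = -114316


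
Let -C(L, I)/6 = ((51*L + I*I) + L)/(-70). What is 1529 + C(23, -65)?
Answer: 69778/35 ≈ 1993.7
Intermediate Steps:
C(L, I) = 3*I²/35 + 156*L/35 (C(L, I) = -6*((51*L + I*I) + L)/(-70) = -6*((51*L + I²) + L)*(-1)/70 = -6*((I² + 51*L) + L)*(-1)/70 = -6*(I² + 52*L)*(-1)/70 = -6*(-26*L/35 - I²/70) = 3*I²/35 + 156*L/35)
1529 + C(23, -65) = 1529 + ((3/35)*(-65)² + (156/35)*23) = 1529 + ((3/35)*4225 + 3588/35) = 1529 + (2535/7 + 3588/35) = 1529 + 16263/35 = 69778/35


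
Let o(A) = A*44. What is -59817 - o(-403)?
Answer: -42085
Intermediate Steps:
o(A) = 44*A
-59817 - o(-403) = -59817 - 44*(-403) = -59817 - 1*(-17732) = -59817 + 17732 = -42085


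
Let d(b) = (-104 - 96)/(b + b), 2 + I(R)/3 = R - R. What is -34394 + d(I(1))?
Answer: -103132/3 ≈ -34377.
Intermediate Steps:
I(R) = -6 (I(R) = -6 + 3*(R - R) = -6 + 3*0 = -6 + 0 = -6)
d(b) = -100/b (d(b) = -200*1/(2*b) = -100/b)
-34394 + d(I(1)) = -34394 - 100/(-6) = -34394 - 100*(-1/6) = -34394 + 50/3 = -103132/3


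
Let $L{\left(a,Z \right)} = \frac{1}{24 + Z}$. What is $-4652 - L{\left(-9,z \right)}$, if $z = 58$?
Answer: $- \frac{381465}{82} \approx -4652.0$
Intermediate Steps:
$-4652 - L{\left(-9,z \right)} = -4652 - \frac{1}{24 + 58} = -4652 - \frac{1}{82} = - \frac{381465}{82}$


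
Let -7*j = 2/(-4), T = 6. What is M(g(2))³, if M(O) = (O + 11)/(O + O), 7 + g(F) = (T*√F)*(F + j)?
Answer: 2236443386515/4132676799106 + 3039649484949*√2/8265353598212 ≈ 1.0612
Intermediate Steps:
j = 1/14 (j = -2/(7*(-4)) = -2*(-1)/(7*4) = -⅐*(-½) = 1/14 ≈ 0.071429)
g(F) = -7 + 6*√F*(1/14 + F) (g(F) = -7 + (6*√F)*(F + 1/14) = -7 + (6*√F)*(1/14 + F) = -7 + 6*√F*(1/14 + F))
M(O) = (11 + O)/(2*O) (M(O) = (11 + O)/((2*O)) = (11 + O)*(1/(2*O)) = (11 + O)/(2*O))
M(g(2))³ = ((11 + (-7 + 6*2^(3/2) + 3*√2/7))/(2*(-7 + 6*2^(3/2) + 3*√2/7)))³ = ((11 + (-7 + 6*(2*√2) + 3*√2/7))/(2*(-7 + 6*(2*√2) + 3*√2/7)))³ = ((11 + (-7 + 12*√2 + 3*√2/7))/(2*(-7 + 12*√2 + 3*√2/7)))³ = ((11 + (-7 + 87*√2/7))/(2*(-7 + 87*√2/7)))³ = ((4 + 87*√2/7)/(2*(-7 + 87*√2/7)))³ = (4 + 87*√2/7)³/(8*(-7 + 87*√2/7)³)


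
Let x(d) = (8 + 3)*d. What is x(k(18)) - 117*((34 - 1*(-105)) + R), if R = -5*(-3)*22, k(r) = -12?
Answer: -55005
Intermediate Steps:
R = 330 (R = 15*22 = 330)
x(d) = 11*d
x(k(18)) - 117*((34 - 1*(-105)) + R) = 11*(-12) - 117*((34 - 1*(-105)) + 330) = -132 - 117*((34 + 105) + 330) = -132 - 117*(139 + 330) = -132 - 117*469 = -132 - 54873 = -55005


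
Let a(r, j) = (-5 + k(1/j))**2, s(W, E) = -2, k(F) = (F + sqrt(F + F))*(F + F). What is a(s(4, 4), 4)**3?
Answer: 3797817353/262144 - 275425605*sqrt(2)/65536 ≈ 8544.1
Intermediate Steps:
k(F) = 2*F*(F + sqrt(2)*sqrt(F)) (k(F) = (F + sqrt(2*F))*(2*F) = (F + sqrt(2)*sqrt(F))*(2*F) = 2*F*(F + sqrt(2)*sqrt(F)))
a(r, j) = (-5 + 2/j**2 + 2*sqrt(2)*(1/j)**(3/2))**2 (a(r, j) = (-5 + (2*(1/j)**2 + 2*sqrt(2)*(1/j)**(3/2)))**2 = (-5 + (2/j**2 + 2*sqrt(2)*(1/j)**(3/2)))**2 = (-5 + 2/j**2 + 2*sqrt(2)*(1/j)**(3/2))**2)
a(s(4, 4), 4)**3 = ((2 + 4**2*(-5 + 2*sqrt(2)*(1/4)**(3/2)))**2/4**4)**3 = ((2 + 16*(-5 + 2*sqrt(2)*(1/4)**(3/2)))**2/256)**3 = ((2 + 16*(-5 + 2*sqrt(2)*(1/8)))**2/256)**3 = ((2 + 16*(-5 + sqrt(2)/4))**2/256)**3 = ((2 + (-80 + 4*sqrt(2)))**2/256)**3 = ((-78 + 4*sqrt(2))**2/256)**3 = (-78 + 4*sqrt(2))**6/16777216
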